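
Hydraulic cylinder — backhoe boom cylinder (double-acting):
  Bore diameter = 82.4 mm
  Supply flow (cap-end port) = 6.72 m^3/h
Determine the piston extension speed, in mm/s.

Cap-side area A_cap = π/4 × (82.4 mm)² = 5333 mm^2
v = Q / A

v ≈ 350 mm/s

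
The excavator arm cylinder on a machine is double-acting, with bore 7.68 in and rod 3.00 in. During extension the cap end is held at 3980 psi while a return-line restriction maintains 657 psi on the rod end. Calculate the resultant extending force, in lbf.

Cap-side area A_cap = π/4 × (7.68 in)² = 46.32 in^2
Rod-side annular area A_ann = π/4 × (7.68² − 3.00²) = 39.26 in^2
Net thrust = P_cap·A_cap − P_rod·A_ann = 1.844e5 lbf − 25790 lbf

F ≈ 1.59e5 lbf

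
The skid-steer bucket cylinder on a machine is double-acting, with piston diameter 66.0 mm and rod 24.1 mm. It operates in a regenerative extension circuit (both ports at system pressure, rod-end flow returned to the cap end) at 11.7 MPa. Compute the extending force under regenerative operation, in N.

F ≈ 5340 N

With equal pressure on both faces, forces on the annular region cancel; the net push is pressure × rod cross-section.
Rod cross-section A_rod = π/4 × (24.1 mm)² = 456.2 mm^2
F = P × A_rod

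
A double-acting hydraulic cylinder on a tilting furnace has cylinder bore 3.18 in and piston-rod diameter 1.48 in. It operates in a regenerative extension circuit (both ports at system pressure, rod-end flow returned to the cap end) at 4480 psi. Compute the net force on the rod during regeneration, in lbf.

F ≈ 7710 lbf

With equal pressure on both faces, forces on the annular region cancel; the net push is pressure × rod cross-section.
Rod cross-section A_rod = π/4 × (1.48 in)² = 1.720 in^2
F = P × A_rod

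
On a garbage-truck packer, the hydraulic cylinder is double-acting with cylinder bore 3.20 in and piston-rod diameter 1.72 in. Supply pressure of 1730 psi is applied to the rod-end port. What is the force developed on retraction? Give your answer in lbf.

Rod-side annular area A_ann = π/4 × (3.20² − 1.72²) = 5.719 in^2
On retraction the pressure acts on the annular area (bore minus rod).
F = P × A_ann

F ≈ 9890 lbf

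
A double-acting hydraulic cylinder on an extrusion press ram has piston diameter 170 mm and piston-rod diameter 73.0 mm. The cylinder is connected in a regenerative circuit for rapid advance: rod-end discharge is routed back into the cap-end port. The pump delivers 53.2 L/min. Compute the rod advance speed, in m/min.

In regeneration the rod-end outflow joins the pump flow into the cap end, so the net volume the pump must supply per unit advance equals the rod cross-section area.
Rod cross-section A_rod = π/4 × (73.0 mm)² = 4185 mm^2
v = Q_pump / A_rod

v ≈ 12.7 m/min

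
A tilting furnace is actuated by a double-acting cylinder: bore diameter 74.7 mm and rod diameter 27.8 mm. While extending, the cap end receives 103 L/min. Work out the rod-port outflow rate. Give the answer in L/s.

Cap-side area A_cap = π/4 × (74.7 mm)² = 4383 mm^2
Rod-side annular area A_ann = π/4 × (74.7² − 27.8²) = 3776 mm^2
Piston speed v = Q_in/A_cap; rod-end outflow Q_out = v × A_ann = Q_in × A_ann/A_cap.

Q_out ≈ 1.48 L/s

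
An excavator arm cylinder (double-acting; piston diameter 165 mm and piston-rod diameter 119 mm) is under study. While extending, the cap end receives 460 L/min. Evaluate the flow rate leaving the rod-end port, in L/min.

Q_out ≈ 221 L/min

Cap-side area A_cap = π/4 × (165 mm)² = 21380 mm^2
Rod-side annular area A_ann = π/4 × (165² − 119²) = 10260 mm^2
Piston speed v = Q_in/A_cap; rod-end outflow Q_out = v × A_ann = Q_in × A_ann/A_cap.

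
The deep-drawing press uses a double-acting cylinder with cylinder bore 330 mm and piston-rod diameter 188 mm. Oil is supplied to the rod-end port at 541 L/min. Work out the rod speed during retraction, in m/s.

v ≈ 0.156 m/s

Rod-side annular area A_ann = π/4 × (330² − 188²) = 57770 mm^2
Flow into the rod-end port fills the annular volume.
v = Q / A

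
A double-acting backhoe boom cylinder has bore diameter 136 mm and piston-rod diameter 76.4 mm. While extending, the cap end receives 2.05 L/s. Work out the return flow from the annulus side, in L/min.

Cap-side area A_cap = π/4 × (136 mm)² = 14530 mm^2
Rod-side annular area A_ann = π/4 × (136² − 76.4²) = 9942 mm^2
Piston speed v = Q_in/A_cap; rod-end outflow Q_out = v × A_ann = Q_in × A_ann/A_cap.

Q_out ≈ 84.2 L/min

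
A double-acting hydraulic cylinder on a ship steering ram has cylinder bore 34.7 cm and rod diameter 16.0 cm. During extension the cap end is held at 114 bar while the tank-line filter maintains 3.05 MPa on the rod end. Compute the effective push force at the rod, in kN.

Cap-side area A_cap = π/4 × (34.7 cm)² = 945.7 cm^2
Rod-side annular area A_ann = π/4 × (34.7² − 16.0²) = 744.6 cm^2
Net thrust = P_cap·A_cap − P_rod·A_ann = 1078 kN − 227.1 kN

F ≈ 851 kN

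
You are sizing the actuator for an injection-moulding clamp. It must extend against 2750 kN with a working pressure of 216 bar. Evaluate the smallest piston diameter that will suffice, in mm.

Extension force acts on the full piston face: F = P × (π/4)D².
D = √(4F / (πP)) = √(4 × 2750 kN / (π × 216 bar))

D ≈ 403 mm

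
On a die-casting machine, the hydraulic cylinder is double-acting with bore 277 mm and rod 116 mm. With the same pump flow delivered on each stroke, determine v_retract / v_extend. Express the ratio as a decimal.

v_ret/v_ext ≈ 1.21

Cap-side area A_cap = π/4 × (277 mm)² = 60260 mm^2
Rod-side annular area A_ann = π/4 × (277² − 116²) = 49690 mm^2
For equal Q, v ∝ 1/A, so v_ret/v_ext = A_cap/A_ann.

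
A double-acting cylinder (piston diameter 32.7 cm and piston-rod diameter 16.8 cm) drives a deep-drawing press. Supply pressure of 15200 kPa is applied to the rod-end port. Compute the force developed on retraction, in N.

Rod-side annular area A_ann = π/4 × (32.7² − 16.8²) = 618.1 cm^2
On retraction the pressure acts on the annular area (bore minus rod).
F = P × A_ann

F ≈ 9.40e5 N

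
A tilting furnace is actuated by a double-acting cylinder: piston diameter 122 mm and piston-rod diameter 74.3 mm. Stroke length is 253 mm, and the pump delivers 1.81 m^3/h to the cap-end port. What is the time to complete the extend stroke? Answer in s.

t ≈ 5.88 s

Cap-side area A_cap = π/4 × (122 mm)² = 11690 mm^2
Swept volume V = A × L; t = V / Q = A·L / Q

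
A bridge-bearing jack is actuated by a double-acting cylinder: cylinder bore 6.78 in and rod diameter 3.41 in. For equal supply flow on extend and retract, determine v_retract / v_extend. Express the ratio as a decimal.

Cap-side area A_cap = π/4 × (6.78 in)² = 36.10 in^2
Rod-side annular area A_ann = π/4 × (6.78² − 3.41²) = 26.97 in^2
For equal Q, v ∝ 1/A, so v_ret/v_ext = A_cap/A_ann.

v_ret/v_ext ≈ 1.34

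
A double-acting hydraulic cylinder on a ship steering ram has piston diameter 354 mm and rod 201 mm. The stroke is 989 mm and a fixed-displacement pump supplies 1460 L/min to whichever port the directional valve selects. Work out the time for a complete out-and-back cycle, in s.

t ≈ 6.71 s

Cap-side area A_cap = π/4 × (354 mm)² = 98420 mm^2
Rod-side annular area A_ann = π/4 × (354² − 201²) = 66690 mm^2
t_ext = A_cap·L/Q = 4.000 s
t_ret = A_ann·L/Q = 2.711 s
t_cycle = t_ext + t_ret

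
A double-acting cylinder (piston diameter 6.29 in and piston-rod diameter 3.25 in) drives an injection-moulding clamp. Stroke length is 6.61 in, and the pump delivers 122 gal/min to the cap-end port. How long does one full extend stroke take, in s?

Cap-side area A_cap = π/4 × (6.29 in)² = 31.07 in^2
Swept volume V = A × L; t = V / Q = A·L / Q

t ≈ 0.437 s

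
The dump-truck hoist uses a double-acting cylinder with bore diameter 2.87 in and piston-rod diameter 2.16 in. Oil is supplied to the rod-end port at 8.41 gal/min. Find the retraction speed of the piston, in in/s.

v ≈ 11.5 in/s

Rod-side annular area A_ann = π/4 × (2.87² − 2.16²) = 2.805 in^2
Flow into the rod-end port fills the annular volume.
v = Q / A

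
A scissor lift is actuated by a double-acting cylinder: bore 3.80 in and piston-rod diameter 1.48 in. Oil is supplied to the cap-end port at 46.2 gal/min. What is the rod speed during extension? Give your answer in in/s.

Cap-side area A_cap = π/4 × (3.80 in)² = 11.34 in^2
v = Q / A

v ≈ 15.7 in/s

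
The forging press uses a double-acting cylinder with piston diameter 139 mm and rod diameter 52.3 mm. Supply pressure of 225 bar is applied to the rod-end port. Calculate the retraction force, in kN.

F ≈ 293 kN

Rod-side annular area A_ann = π/4 × (139² − 52.3²) = 13030 mm^2
On retraction the pressure acts on the annular area (bore minus rod).
F = P × A_ann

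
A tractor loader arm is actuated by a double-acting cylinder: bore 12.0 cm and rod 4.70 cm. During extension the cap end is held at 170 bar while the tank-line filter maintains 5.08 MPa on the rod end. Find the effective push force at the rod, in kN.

F ≈ 144 kN

Cap-side area A_cap = π/4 × (12.0 cm)² = 113.1 cm^2
Rod-side annular area A_ann = π/4 × (12.0² − 4.70²) = 95.75 cm^2
Net thrust = P_cap·A_cap − P_rod·A_ann = 192.3 kN − 48.64 kN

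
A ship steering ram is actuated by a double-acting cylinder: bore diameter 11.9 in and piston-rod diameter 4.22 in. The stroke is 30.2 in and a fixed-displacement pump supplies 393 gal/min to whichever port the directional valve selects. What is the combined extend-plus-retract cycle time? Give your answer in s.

Cap-side area A_cap = π/4 × (11.9 in)² = 111.2 in^2
Rod-side annular area A_ann = π/4 × (11.9² − 4.22²) = 97.23 in^2
t_ext = A_cap·L/Q = 2.220 s
t_ret = A_ann·L/Q = 1.941 s
t_cycle = t_ext + t_ret

t ≈ 4.16 s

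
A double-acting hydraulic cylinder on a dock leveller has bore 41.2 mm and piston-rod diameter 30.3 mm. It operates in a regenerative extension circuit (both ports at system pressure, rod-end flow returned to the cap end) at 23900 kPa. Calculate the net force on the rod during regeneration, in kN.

F ≈ 17.2 kN

With equal pressure on both faces, forces on the annular region cancel; the net push is pressure × rod cross-section.
Rod cross-section A_rod = π/4 × (30.3 mm)² = 721.1 mm^2
F = P × A_rod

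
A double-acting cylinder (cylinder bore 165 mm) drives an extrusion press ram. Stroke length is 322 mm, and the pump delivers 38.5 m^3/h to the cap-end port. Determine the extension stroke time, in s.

t ≈ 0.644 s

Cap-side area A_cap = π/4 × (165 mm)² = 21380 mm^2
Swept volume V = A × L; t = V / Q = A·L / Q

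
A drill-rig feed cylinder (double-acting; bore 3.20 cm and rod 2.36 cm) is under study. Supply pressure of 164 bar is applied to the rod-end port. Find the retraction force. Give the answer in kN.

Rod-side annular area A_ann = π/4 × (3.20² − 2.36²) = 3.668 cm^2
On retraction the pressure acts on the annular area (bore minus rod).
F = P × A_ann

F ≈ 6.02 kN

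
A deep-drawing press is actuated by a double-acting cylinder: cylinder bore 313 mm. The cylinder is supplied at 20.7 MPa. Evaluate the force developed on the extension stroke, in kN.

F ≈ 1590 kN

Cap-side area A_cap = π/4 × (313 mm)² = 76940 mm^2
F = P × A_cap = 20.7 MPa × A_cap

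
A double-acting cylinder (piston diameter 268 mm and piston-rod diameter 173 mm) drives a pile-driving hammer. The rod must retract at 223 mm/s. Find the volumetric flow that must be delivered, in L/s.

Rod-side annular area A_ann = π/4 × (268² − 173²) = 32900 mm^2
Q = A × v

Q ≈ 7.34 L/s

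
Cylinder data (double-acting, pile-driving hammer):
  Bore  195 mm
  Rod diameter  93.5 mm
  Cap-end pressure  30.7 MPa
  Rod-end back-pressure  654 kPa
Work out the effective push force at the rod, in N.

F ≈ 9.02e5 N

Cap-side area A_cap = π/4 × (195 mm)² = 29860 mm^2
Rod-side annular area A_ann = π/4 × (195² − 93.5²) = 23000 mm^2
Net thrust = P_cap·A_cap − P_rod·A_ann = 9.168e5 N − 15040 N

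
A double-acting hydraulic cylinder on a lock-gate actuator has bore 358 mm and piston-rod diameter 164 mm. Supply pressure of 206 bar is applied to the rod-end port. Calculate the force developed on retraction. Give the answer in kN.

F ≈ 1640 kN

Rod-side annular area A_ann = π/4 × (358² − 164²) = 79540 mm^2
On retraction the pressure acts on the annular area (bore minus rod).
F = P × A_ann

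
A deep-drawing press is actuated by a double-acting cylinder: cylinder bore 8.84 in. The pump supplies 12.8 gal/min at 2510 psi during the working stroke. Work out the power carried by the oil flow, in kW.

W ≈ 14.0 kW

Hydraulic power = P × Q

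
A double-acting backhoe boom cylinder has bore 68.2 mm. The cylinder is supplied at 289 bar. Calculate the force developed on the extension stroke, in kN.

F ≈ 106 kN

Cap-side area A_cap = π/4 × (68.2 mm)² = 3653 mm^2
F = P × A_cap = 289 bar × A_cap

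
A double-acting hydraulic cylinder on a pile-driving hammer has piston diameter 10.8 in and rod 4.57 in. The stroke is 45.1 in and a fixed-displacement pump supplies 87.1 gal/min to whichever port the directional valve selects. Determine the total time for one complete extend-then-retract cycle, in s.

Cap-side area A_cap = π/4 × (10.8 in)² = 91.61 in^2
Rod-side annular area A_ann = π/4 × (10.8² − 4.57²) = 75.21 in^2
t_ext = A_cap·L/Q = 12.32 s
t_ret = A_ann·L/Q = 10.11 s
t_cycle = t_ext + t_ret

t ≈ 22.4 s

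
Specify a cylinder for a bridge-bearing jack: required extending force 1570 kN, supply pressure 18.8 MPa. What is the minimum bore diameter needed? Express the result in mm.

D ≈ 326 mm

Extension force acts on the full piston face: F = P × (π/4)D².
D = √(4F / (πP)) = √(4 × 1570 kN / (π × 18.8 MPa))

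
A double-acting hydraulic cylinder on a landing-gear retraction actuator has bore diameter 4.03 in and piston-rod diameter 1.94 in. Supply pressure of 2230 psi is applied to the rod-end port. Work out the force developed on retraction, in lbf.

Rod-side annular area A_ann = π/4 × (4.03² − 1.94²) = 9.800 in^2
On retraction the pressure acts on the annular area (bore minus rod).
F = P × A_ann

F ≈ 21900 lbf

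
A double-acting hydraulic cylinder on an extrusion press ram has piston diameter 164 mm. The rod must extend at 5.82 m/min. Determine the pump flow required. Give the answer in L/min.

Cap-side area A_cap = π/4 × (164 mm)² = 21120 mm^2
Q = A × v

Q ≈ 123 L/min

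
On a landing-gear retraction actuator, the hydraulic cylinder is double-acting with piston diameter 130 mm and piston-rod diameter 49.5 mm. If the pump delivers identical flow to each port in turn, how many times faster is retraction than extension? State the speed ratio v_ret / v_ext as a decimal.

v_ret/v_ext ≈ 1.17

Cap-side area A_cap = π/4 × (130 mm)² = 13270 mm^2
Rod-side annular area A_ann = π/4 × (130² − 49.5²) = 11350 mm^2
For equal Q, v ∝ 1/A, so v_ret/v_ext = A_cap/A_ann.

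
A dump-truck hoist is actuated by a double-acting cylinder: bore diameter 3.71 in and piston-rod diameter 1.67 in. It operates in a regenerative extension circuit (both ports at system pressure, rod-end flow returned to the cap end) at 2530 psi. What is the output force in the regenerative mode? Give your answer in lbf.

With equal pressure on both faces, forces on the annular region cancel; the net push is pressure × rod cross-section.
Rod cross-section A_rod = π/4 × (1.67 in)² = 2.190 in^2
F = P × A_rod

F ≈ 5540 lbf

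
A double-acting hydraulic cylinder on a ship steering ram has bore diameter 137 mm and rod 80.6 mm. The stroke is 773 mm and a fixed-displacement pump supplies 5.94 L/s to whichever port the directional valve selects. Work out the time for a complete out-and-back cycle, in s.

Cap-side area A_cap = π/4 × (137 mm)² = 14740 mm^2
Rod-side annular area A_ann = π/4 × (137² − 80.6²) = 9639 mm^2
t_ext = A_cap·L/Q = 1.918 s
t_ret = A_ann·L/Q = 1.254 s
t_cycle = t_ext + t_ret

t ≈ 3.17 s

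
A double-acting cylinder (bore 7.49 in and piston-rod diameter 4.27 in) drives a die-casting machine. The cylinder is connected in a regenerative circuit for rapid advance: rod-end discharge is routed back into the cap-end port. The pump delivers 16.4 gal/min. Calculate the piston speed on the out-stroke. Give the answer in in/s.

v ≈ 4.41 in/s

In regeneration the rod-end outflow joins the pump flow into the cap end, so the net volume the pump must supply per unit advance equals the rod cross-section area.
Rod cross-section A_rod = π/4 × (4.27 in)² = 14.32 in^2
v = Q_pump / A_rod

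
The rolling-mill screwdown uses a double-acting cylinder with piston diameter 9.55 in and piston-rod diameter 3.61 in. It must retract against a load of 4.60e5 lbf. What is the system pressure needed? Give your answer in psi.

P ≈ 7490 psi

Rod-side annular area A_ann = π/4 × (9.55² − 3.61²) = 61.39 in^2
Retraction: pressure acts on the annular area.
P = F / A = 4.60e5 lbf / A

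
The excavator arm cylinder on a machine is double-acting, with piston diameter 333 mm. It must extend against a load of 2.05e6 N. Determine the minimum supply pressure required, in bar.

Cap-side area A_cap = π/4 × (333 mm)² = 87090 mm^2
P = F / A = 2.05e6 N / A

P ≈ 235 bar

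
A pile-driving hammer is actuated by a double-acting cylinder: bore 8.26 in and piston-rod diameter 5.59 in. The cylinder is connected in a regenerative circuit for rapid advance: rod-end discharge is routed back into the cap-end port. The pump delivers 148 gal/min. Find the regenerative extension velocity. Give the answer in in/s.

In regeneration the rod-end outflow joins the pump flow into the cap end, so the net volume the pump must supply per unit advance equals the rod cross-section area.
Rod cross-section A_rod = π/4 × (5.59 in)² = 24.54 in^2
v = Q_pump / A_rod

v ≈ 23.2 in/s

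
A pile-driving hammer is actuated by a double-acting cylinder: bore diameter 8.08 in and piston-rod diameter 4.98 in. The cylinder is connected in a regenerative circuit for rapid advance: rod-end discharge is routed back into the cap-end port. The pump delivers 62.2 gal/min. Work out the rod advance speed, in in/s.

v ≈ 12.3 in/s

In regeneration the rod-end outflow joins the pump flow into the cap end, so the net volume the pump must supply per unit advance equals the rod cross-section area.
Rod cross-section A_rod = π/4 × (4.98 in)² = 19.48 in^2
v = Q_pump / A_rod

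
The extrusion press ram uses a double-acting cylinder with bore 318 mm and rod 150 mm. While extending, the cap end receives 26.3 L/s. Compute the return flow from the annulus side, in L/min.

Cap-side area A_cap = π/4 × (318 mm)² = 79420 mm^2
Rod-side annular area A_ann = π/4 × (318² − 150²) = 61750 mm^2
Piston speed v = Q_in/A_cap; rod-end outflow Q_out = v × A_ann = Q_in × A_ann/A_cap.

Q_out ≈ 1230 L/min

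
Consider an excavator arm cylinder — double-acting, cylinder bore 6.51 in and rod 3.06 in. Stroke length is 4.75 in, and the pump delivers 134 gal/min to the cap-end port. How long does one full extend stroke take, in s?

Cap-side area A_cap = π/4 × (6.51 in)² = 33.29 in^2
Swept volume V = A × L; t = V / Q = A·L / Q

t ≈ 0.306 s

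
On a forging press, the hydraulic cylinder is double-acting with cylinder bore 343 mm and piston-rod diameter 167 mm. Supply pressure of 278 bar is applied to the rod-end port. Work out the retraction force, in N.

Rod-side annular area A_ann = π/4 × (343² − 167²) = 70500 mm^2
On retraction the pressure acts on the annular area (bore minus rod).
F = P × A_ann

F ≈ 1.96e6 N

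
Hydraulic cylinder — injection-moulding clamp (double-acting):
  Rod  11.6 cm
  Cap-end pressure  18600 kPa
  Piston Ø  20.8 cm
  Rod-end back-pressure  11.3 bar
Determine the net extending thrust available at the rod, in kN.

F ≈ 606 kN

Cap-side area A_cap = π/4 × (20.8 cm)² = 339.8 cm^2
Rod-side annular area A_ann = π/4 × (20.8² − 11.6²) = 234.1 cm^2
Net thrust = P_cap·A_cap − P_rod·A_ann = 632.0 kN − 26.45 kN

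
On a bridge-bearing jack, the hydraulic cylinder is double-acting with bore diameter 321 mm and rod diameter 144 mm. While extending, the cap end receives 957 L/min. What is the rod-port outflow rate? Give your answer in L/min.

Q_out ≈ 764 L/min

Cap-side area A_cap = π/4 × (321 mm)² = 80930 mm^2
Rod-side annular area A_ann = π/4 × (321² − 144²) = 64640 mm^2
Piston speed v = Q_in/A_cap; rod-end outflow Q_out = v × A_ann = Q_in × A_ann/A_cap.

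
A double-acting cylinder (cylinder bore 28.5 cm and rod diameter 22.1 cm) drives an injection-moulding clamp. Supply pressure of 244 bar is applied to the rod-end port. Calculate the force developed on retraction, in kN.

F ≈ 621 kN

Rod-side annular area A_ann = π/4 × (28.5² − 22.1²) = 254.3 cm^2
On retraction the pressure acts on the annular area (bore minus rod).
F = P × A_ann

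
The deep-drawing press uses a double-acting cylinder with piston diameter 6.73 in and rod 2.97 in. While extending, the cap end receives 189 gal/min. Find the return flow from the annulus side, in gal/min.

Cap-side area A_cap = π/4 × (6.73 in)² = 35.57 in^2
Rod-side annular area A_ann = π/4 × (6.73² − 2.97²) = 28.65 in^2
Piston speed v = Q_in/A_cap; rod-end outflow Q_out = v × A_ann = Q_in × A_ann/A_cap.

Q_out ≈ 152 gal/min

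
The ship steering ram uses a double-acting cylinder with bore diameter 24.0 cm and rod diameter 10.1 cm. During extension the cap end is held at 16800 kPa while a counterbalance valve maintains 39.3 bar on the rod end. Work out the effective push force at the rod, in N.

Cap-side area A_cap = π/4 × (24.0 cm)² = 452.4 cm^2
Rod-side annular area A_ann = π/4 × (24.0² − 10.1²) = 372.3 cm^2
Net thrust = P_cap·A_cap − P_rod·A_ann = 7.600e5 N − 1.463e5 N

F ≈ 6.14e5 N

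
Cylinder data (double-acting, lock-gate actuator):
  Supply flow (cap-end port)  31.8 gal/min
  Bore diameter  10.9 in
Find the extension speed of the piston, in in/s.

Cap-side area A_cap = π/4 × (10.9 in)² = 93.31 in^2
v = Q / A

v ≈ 1.31 in/s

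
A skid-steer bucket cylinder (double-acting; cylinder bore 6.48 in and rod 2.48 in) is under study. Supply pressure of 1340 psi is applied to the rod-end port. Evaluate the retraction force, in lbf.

F ≈ 37700 lbf

Rod-side annular area A_ann = π/4 × (6.48² − 2.48²) = 28.15 in^2
On retraction the pressure acts on the annular area (bore minus rod).
F = P × A_ann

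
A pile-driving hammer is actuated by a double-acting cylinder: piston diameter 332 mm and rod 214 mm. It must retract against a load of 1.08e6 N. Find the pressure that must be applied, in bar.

Rod-side annular area A_ann = π/4 × (332² − 214²) = 50600 mm^2
Retraction: pressure acts on the annular area.
P = F / A = 1.08e6 N / A

P ≈ 213 bar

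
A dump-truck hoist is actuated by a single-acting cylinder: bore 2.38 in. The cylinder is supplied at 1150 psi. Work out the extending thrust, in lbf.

F ≈ 5120 lbf

Cap-side area A_cap = π/4 × (2.38 in)² = 4.449 in^2
F = P × A_cap = 1150 psi × A_cap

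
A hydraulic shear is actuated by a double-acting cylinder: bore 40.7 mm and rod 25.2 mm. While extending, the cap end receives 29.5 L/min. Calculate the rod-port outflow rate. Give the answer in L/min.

Q_out ≈ 18.2 L/min

Cap-side area A_cap = π/4 × (40.7 mm)² = 1301 mm^2
Rod-side annular area A_ann = π/4 × (40.7² − 25.2²) = 802.2 mm^2
Piston speed v = Q_in/A_cap; rod-end outflow Q_out = v × A_ann = Q_in × A_ann/A_cap.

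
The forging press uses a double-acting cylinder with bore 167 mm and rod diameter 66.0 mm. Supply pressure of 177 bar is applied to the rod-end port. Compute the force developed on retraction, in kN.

F ≈ 327 kN

Rod-side annular area A_ann = π/4 × (167² − 66.0²) = 18480 mm^2
On retraction the pressure acts on the annular area (bore minus rod).
F = P × A_ann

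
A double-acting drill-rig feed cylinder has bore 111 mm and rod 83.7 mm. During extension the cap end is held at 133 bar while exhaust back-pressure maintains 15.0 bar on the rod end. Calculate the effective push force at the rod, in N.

Cap-side area A_cap = π/4 × (111 mm)² = 9677 mm^2
Rod-side annular area A_ann = π/4 × (111² − 83.7²) = 4175 mm^2
Net thrust = P_cap·A_cap − P_rod·A_ann = 1.287e5 N − 6262 N

F ≈ 1.22e5 N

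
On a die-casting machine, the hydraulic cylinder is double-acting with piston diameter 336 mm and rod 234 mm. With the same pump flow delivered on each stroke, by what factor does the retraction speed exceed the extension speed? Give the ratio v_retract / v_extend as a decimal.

v_ret/v_ext ≈ 1.94

Cap-side area A_cap = π/4 × (336 mm)² = 88670 mm^2
Rod-side annular area A_ann = π/4 × (336² − 234²) = 45660 mm^2
For equal Q, v ∝ 1/A, so v_ret/v_ext = A_cap/A_ann.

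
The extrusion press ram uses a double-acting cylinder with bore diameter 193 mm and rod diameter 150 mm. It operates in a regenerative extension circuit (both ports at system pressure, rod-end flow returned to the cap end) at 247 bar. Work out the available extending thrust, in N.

F ≈ 4.36e5 N

With equal pressure on both faces, forces on the annular region cancel; the net push is pressure × rod cross-section.
Rod cross-section A_rod = π/4 × (150 mm)² = 17670 mm^2
F = P × A_rod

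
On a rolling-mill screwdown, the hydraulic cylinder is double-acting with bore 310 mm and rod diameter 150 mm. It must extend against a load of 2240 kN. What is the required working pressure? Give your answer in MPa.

Cap-side area A_cap = π/4 × (310 mm)² = 75480 mm^2
P = F / A = 2240 kN / A

P ≈ 29.7 MPa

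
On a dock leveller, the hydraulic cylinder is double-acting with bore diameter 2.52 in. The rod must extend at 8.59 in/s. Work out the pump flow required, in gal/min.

Cap-side area A_cap = π/4 × (2.52 in)² = 4.988 in^2
Q = A × v

Q ≈ 11.1 gal/min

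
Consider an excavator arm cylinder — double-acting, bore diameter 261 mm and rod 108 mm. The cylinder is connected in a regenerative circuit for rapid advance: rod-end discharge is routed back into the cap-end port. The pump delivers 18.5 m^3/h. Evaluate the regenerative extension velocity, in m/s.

v ≈ 0.561 m/s

In regeneration the rod-end outflow joins the pump flow into the cap end, so the net volume the pump must supply per unit advance equals the rod cross-section area.
Rod cross-section A_rod = π/4 × (108 mm)² = 9161 mm^2
v = Q_pump / A_rod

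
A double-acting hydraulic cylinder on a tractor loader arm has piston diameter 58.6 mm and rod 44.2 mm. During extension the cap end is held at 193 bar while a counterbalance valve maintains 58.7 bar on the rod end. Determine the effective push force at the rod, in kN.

F ≈ 45.2 kN

Cap-side area A_cap = π/4 × (58.6 mm)² = 2697 mm^2
Rod-side annular area A_ann = π/4 × (58.6² − 44.2²) = 1163 mm^2
Net thrust = P_cap·A_cap − P_rod·A_ann = 52.05 kN − 6.825 kN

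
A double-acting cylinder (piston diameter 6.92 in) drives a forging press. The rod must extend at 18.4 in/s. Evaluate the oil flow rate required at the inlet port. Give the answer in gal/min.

Cap-side area A_cap = π/4 × (6.92 in)² = 37.61 in^2
Q = A × v

Q ≈ 180 gal/min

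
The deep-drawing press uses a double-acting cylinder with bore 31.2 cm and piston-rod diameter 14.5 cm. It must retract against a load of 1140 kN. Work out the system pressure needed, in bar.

Rod-side annular area A_ann = π/4 × (31.2² − 14.5²) = 599.4 cm^2
Retraction: pressure acts on the annular area.
P = F / A = 1140 kN / A

P ≈ 190 bar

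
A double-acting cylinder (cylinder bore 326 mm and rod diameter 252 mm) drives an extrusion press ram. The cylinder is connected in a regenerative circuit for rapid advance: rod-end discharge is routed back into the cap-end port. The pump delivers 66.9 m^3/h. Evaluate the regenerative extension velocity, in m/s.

In regeneration the rod-end outflow joins the pump flow into the cap end, so the net volume the pump must supply per unit advance equals the rod cross-section area.
Rod cross-section A_rod = π/4 × (252 mm)² = 49880 mm^2
v = Q_pump / A_rod

v ≈ 0.373 m/s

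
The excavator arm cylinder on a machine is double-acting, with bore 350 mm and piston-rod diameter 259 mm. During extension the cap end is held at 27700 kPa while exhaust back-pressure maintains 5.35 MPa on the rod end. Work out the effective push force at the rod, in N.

Cap-side area A_cap = π/4 × (350 mm)² = 96210 mm^2
Rod-side annular area A_ann = π/4 × (350² − 259²) = 43530 mm^2
Net thrust = P_cap·A_cap − P_rod·A_ann = 2.665e6 N − 2.329e5 N

F ≈ 2.43e6 N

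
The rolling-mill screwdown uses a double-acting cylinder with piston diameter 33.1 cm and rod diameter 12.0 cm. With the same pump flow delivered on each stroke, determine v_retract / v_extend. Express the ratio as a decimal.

Cap-side area A_cap = π/4 × (33.1 cm)² = 860.5 cm^2
Rod-side annular area A_ann = π/4 × (33.1² − 12.0²) = 747.4 cm^2
For equal Q, v ∝ 1/A, so v_ret/v_ext = A_cap/A_ann.

v_ret/v_ext ≈ 1.15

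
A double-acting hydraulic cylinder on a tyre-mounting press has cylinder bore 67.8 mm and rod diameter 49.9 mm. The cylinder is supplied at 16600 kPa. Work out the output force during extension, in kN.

Cap-side area A_cap = π/4 × (67.8 mm)² = 3610 mm^2
F = P × A_cap = 16600 kPa × A_cap

F ≈ 59.9 kN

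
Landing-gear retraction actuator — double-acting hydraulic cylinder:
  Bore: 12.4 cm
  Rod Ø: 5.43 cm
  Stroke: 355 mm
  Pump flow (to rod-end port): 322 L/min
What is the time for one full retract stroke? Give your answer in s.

t ≈ 0.646 s

Rod-side annular area A_ann = π/4 × (12.4² − 5.43²) = 97.61 cm^2
Swept volume V = A × L; t = V / Q = A·L / Q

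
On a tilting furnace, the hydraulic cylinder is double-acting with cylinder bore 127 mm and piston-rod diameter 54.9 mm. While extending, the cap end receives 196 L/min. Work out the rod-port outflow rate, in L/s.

Q_out ≈ 2.66 L/s

Cap-side area A_cap = π/4 × (127 mm)² = 12670 mm^2
Rod-side annular area A_ann = π/4 × (127² − 54.9²) = 10300 mm^2
Piston speed v = Q_in/A_cap; rod-end outflow Q_out = v × A_ann = Q_in × A_ann/A_cap.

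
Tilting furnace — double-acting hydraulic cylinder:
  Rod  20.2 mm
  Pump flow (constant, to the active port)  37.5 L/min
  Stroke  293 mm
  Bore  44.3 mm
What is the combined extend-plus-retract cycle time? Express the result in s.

Cap-side area A_cap = π/4 × (44.3 mm)² = 1541 mm^2
Rod-side annular area A_ann = π/4 × (44.3² − 20.2²) = 1221 mm^2
t_ext = A_cap·L/Q = 0.7226 s
t_ret = A_ann·L/Q = 0.5723 s
t_cycle = t_ext + t_ret

t ≈ 1.29 s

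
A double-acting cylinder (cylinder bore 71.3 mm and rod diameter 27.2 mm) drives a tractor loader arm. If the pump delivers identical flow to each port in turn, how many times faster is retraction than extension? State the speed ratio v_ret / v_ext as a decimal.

v_ret/v_ext ≈ 1.17

Cap-side area A_cap = π/4 × (71.3 mm)² = 3993 mm^2
Rod-side annular area A_ann = π/4 × (71.3² − 27.2²) = 3412 mm^2
For equal Q, v ∝ 1/A, so v_ret/v_ext = A_cap/A_ann.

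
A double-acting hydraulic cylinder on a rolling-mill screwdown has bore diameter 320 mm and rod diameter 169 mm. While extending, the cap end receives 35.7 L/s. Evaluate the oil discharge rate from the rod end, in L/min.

Q_out ≈ 1540 L/min

Cap-side area A_cap = π/4 × (320 mm)² = 80420 mm^2
Rod-side annular area A_ann = π/4 × (320² − 169²) = 57990 mm^2
Piston speed v = Q_in/A_cap; rod-end outflow Q_out = v × A_ann = Q_in × A_ann/A_cap.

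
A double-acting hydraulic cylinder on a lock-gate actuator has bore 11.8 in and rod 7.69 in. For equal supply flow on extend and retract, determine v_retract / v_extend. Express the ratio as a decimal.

v_ret/v_ext ≈ 1.74

Cap-side area A_cap = π/4 × (11.8 in)² = 109.4 in^2
Rod-side annular area A_ann = π/4 × (11.8² − 7.69²) = 62.91 in^2
For equal Q, v ∝ 1/A, so v_ret/v_ext = A_cap/A_ann.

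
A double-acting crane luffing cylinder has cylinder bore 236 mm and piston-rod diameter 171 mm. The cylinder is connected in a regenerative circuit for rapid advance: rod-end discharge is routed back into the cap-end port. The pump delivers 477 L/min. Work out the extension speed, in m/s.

v ≈ 0.346 m/s

In regeneration the rod-end outflow joins the pump flow into the cap end, so the net volume the pump must supply per unit advance equals the rod cross-section area.
Rod cross-section A_rod = π/4 × (171 mm)² = 22970 mm^2
v = Q_pump / A_rod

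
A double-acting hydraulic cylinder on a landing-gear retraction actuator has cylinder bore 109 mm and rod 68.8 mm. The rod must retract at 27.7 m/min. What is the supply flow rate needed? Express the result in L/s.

Q ≈ 2.59 L/s

Rod-side annular area A_ann = π/4 × (109² − 68.8²) = 5614 mm^2
Q = A × v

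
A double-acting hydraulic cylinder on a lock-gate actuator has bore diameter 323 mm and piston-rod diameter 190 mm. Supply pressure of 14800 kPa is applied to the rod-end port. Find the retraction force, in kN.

Rod-side annular area A_ann = π/4 × (323² − 190²) = 53590 mm^2
On retraction the pressure acts on the annular area (bore minus rod).
F = P × A_ann

F ≈ 793 kN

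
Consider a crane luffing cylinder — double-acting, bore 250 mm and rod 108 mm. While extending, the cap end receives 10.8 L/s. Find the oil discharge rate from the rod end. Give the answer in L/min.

Q_out ≈ 527 L/min

Cap-side area A_cap = π/4 × (250 mm)² = 49090 mm^2
Rod-side annular area A_ann = π/4 × (250² − 108²) = 39930 mm^2
Piston speed v = Q_in/A_cap; rod-end outflow Q_out = v × A_ann = Q_in × A_ann/A_cap.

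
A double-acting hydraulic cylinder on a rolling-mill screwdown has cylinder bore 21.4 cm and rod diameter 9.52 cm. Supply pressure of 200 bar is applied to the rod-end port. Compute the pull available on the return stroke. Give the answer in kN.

Rod-side annular area A_ann = π/4 × (21.4² − 9.52²) = 288.5 cm^2
On retraction the pressure acts on the annular area (bore minus rod).
F = P × A_ann

F ≈ 577 kN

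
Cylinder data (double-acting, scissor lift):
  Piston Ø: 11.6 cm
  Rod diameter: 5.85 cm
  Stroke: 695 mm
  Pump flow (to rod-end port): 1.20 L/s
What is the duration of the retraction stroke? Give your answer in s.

t ≈ 4.56 s

Rod-side annular area A_ann = π/4 × (11.6² − 5.85²) = 78.80 cm^2
Swept volume V = A × L; t = V / Q = A·L / Q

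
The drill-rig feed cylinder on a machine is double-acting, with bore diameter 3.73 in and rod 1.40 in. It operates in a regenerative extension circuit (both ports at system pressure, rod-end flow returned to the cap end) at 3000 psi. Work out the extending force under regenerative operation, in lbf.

F ≈ 4620 lbf

With equal pressure on both faces, forces on the annular region cancel; the net push is pressure × rod cross-section.
Rod cross-section A_rod = π/4 × (1.40 in)² = 1.539 in^2
F = P × A_rod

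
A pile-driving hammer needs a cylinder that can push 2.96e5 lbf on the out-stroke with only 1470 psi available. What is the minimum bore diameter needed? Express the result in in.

Extension force acts on the full piston face: F = P × (π/4)D².
D = √(4F / (πP)) = √(4 × 2.96e5 lbf / (π × 1470 psi))

D ≈ 16.0 in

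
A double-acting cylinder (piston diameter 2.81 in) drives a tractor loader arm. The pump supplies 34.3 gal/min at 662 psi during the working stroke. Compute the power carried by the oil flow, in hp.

W ≈ 13.2 hp

Hydraulic power = P × Q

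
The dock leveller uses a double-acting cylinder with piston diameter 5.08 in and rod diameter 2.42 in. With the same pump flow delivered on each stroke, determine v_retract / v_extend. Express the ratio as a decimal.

Cap-side area A_cap = π/4 × (5.08 in)² = 20.27 in^2
Rod-side annular area A_ann = π/4 × (5.08² − 2.42²) = 15.67 in^2
For equal Q, v ∝ 1/A, so v_ret/v_ext = A_cap/A_ann.

v_ret/v_ext ≈ 1.29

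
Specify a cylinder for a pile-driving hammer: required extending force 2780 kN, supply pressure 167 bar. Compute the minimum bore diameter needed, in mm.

Extension force acts on the full piston face: F = P × (π/4)D².
D = √(4F / (πP)) = √(4 × 2780 kN / (π × 167 bar))

D ≈ 460 mm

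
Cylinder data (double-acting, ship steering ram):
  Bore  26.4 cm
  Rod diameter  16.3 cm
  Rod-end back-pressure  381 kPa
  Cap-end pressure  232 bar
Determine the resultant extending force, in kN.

F ≈ 1260 kN

Cap-side area A_cap = π/4 × (26.4 cm)² = 547.4 cm^2
Rod-side annular area A_ann = π/4 × (26.4² − 16.3²) = 338.7 cm^2
Net thrust = P_cap·A_cap − P_rod·A_ann = 1270 kN − 12.91 kN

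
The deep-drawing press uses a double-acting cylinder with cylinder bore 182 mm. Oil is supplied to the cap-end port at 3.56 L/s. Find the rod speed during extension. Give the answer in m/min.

Cap-side area A_cap = π/4 × (182 mm)² = 26020 mm^2
v = Q / A

v ≈ 8.21 m/min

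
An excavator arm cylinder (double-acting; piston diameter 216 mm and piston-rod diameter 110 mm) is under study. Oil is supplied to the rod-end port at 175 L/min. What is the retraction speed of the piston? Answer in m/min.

Rod-side annular area A_ann = π/4 × (216² − 110²) = 27140 mm^2
Flow into the rod-end port fills the annular volume.
v = Q / A

v ≈ 6.45 m/min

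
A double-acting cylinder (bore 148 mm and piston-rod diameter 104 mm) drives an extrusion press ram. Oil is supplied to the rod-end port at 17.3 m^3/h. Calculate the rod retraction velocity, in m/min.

v ≈ 33.1 m/min

Rod-side annular area A_ann = π/4 × (148² − 104²) = 8708 mm^2
Flow into the rod-end port fills the annular volume.
v = Q / A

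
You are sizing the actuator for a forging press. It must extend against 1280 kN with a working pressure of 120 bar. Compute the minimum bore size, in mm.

D ≈ 369 mm

Extension force acts on the full piston face: F = P × (π/4)D².
D = √(4F / (πP)) = √(4 × 1280 kN / (π × 120 bar))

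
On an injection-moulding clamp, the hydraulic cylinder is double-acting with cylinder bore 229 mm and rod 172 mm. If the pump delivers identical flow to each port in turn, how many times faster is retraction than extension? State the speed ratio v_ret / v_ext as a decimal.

Cap-side area A_cap = π/4 × (229 mm)² = 41190 mm^2
Rod-side annular area A_ann = π/4 × (229² − 172²) = 17950 mm^2
For equal Q, v ∝ 1/A, so v_ret/v_ext = A_cap/A_ann.

v_ret/v_ext ≈ 2.29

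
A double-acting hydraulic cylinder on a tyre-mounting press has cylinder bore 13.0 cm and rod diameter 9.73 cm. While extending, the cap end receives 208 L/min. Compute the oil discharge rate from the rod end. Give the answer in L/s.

Q_out ≈ 1.52 L/s

Cap-side area A_cap = π/4 × (13.0 cm)² = 132.7 cm^2
Rod-side annular area A_ann = π/4 × (13.0² − 9.73²) = 58.38 cm^2
Piston speed v = Q_in/A_cap; rod-end outflow Q_out = v × A_ann = Q_in × A_ann/A_cap.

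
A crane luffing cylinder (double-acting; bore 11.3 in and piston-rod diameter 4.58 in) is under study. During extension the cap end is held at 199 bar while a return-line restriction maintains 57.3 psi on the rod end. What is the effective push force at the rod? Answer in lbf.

Cap-side area A_cap = π/4 × (11.3 in)² = 100.3 in^2
Rod-side annular area A_ann = π/4 × (11.3² − 4.58²) = 83.81 in^2
Net thrust = P_cap·A_cap − P_rod·A_ann = 2.895e5 lbf − 4802 lbf

F ≈ 2.85e5 lbf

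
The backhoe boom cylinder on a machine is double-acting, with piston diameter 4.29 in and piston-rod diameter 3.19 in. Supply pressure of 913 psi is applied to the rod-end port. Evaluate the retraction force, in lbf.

F ≈ 5900 lbf

Rod-side annular area A_ann = π/4 × (4.29² − 3.19²) = 6.462 in^2
On retraction the pressure acts on the annular area (bore minus rod).
F = P × A_ann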